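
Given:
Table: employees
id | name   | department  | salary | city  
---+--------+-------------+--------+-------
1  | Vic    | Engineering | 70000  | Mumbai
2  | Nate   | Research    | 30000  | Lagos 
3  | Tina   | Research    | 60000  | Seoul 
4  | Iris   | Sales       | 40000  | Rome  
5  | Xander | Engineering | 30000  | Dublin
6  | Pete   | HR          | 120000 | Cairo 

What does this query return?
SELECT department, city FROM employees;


Projecting columns: department, city

6 rows:
Engineering, Mumbai
Research, Lagos
Research, Seoul
Sales, Rome
Engineering, Dublin
HR, Cairo


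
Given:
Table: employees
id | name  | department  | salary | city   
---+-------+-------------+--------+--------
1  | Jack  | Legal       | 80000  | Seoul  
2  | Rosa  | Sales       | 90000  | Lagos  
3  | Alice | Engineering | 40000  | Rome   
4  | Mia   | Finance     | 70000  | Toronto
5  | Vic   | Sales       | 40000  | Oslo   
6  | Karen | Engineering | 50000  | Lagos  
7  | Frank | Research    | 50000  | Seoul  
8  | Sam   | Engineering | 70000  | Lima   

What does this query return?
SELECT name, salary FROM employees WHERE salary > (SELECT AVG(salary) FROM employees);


Subquery: AVG(salary) = 61250.0
Filtering: salary > 61250.0
  Jack (80000) -> MATCH
  Rosa (90000) -> MATCH
  Mia (70000) -> MATCH
  Sam (70000) -> MATCH


4 rows:
Jack, 80000
Rosa, 90000
Mia, 70000
Sam, 70000


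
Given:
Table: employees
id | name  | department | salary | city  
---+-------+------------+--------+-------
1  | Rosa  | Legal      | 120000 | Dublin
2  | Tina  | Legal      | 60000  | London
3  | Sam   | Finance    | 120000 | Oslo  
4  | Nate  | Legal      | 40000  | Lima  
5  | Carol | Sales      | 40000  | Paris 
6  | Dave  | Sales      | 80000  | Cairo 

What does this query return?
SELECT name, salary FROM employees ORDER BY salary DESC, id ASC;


Sorting by salary DESC, then id ASC for ties

6 rows:
Rosa, 120000
Sam, 120000
Dave, 80000
Tina, 60000
Nate, 40000
Carol, 40000


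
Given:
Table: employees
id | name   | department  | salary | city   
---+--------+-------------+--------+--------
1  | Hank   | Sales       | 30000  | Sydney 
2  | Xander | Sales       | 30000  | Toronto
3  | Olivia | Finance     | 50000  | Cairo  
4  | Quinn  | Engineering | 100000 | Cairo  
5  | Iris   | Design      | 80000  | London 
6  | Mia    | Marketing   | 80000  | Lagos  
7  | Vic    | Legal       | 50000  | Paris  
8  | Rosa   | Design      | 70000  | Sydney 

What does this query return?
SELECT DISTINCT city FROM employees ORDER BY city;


All 'city' values (row order): Sydney, Toronto, Cairo, Cairo, London, Lagos, Paris, Sydney
Removing duplicates leaves 6 unique value(s).

6 values:
Cairo
Lagos
London
Paris
Sydney
Toronto


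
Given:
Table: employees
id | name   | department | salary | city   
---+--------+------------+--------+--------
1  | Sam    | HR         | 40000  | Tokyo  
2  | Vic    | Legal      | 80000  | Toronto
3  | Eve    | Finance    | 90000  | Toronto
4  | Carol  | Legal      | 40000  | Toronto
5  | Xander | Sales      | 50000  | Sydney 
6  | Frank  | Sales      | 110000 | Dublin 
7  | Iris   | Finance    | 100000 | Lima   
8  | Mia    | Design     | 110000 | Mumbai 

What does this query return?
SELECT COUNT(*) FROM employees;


COUNT(*) counts all rows

8


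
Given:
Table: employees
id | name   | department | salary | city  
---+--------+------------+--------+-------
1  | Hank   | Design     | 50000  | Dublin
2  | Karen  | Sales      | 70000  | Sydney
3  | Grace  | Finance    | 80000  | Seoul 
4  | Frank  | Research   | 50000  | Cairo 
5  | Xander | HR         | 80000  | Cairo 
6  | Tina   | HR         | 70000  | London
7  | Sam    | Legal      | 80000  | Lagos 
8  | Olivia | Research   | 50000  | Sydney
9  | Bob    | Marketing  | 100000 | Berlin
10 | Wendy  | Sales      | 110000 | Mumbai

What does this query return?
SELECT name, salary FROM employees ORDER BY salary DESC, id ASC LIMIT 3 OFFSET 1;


Sort by salary DESC (id ASC tiebreak), then skip 1 and take 3
Rows 2 through 4

3 rows:
Bob, 100000
Grace, 80000
Xander, 80000


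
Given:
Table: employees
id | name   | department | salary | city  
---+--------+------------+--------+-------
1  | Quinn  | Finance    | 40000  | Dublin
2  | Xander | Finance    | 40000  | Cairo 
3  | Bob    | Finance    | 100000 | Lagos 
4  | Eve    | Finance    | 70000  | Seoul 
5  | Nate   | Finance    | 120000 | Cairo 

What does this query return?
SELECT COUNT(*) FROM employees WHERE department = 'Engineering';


Counting rows where department = 'Engineering'


0


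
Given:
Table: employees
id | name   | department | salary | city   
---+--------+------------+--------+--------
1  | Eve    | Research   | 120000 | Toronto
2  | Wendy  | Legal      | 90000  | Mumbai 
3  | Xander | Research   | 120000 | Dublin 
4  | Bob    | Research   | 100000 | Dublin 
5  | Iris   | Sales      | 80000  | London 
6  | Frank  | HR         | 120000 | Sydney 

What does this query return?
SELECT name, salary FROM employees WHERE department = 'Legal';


Filtering: department = 'Legal'
Matching rows: 1

1 rows:
Wendy, 90000


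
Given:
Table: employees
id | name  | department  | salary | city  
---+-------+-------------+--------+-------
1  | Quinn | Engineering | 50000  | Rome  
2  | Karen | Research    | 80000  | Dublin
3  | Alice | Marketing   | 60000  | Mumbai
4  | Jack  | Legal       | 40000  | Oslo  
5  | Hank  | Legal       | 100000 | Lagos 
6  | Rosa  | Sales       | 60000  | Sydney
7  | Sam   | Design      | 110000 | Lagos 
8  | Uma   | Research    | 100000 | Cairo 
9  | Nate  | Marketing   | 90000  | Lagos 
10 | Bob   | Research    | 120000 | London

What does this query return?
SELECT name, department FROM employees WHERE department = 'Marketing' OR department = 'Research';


Filtering: department = 'Marketing' OR 'Research'
Matching: 5 rows

5 rows:
Karen, Research
Alice, Marketing
Uma, Research
Nate, Marketing
Bob, Research


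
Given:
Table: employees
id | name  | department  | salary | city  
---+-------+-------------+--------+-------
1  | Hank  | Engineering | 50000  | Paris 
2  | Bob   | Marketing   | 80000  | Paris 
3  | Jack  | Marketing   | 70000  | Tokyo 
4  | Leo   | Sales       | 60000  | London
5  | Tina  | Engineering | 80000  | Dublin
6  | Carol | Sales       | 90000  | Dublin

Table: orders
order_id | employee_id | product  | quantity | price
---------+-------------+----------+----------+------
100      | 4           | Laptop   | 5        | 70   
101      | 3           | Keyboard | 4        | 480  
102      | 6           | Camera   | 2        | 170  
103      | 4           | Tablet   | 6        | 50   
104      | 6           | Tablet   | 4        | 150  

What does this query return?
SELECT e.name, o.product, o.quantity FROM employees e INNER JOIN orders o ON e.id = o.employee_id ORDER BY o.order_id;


Joining employees.id = orders.employee_id:
  employee Leo (id=4) -> order Laptop
  employee Jack (id=3) -> order Keyboard
  employee Carol (id=6) -> order Camera
  employee Leo (id=4) -> order Tablet
  employee Carol (id=6) -> order Tablet


5 rows:
Leo, Laptop, 5
Jack, Keyboard, 4
Carol, Camera, 2
Leo, Tablet, 6
Carol, Tablet, 4


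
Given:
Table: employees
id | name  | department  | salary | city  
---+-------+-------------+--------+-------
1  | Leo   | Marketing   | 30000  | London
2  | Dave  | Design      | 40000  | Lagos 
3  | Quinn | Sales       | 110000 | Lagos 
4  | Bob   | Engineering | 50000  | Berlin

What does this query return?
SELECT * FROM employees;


SELECT * returns all 4 rows with all columns

4 rows:
1, Leo, Marketing, 30000, London
2, Dave, Design, 40000, Lagos
3, Quinn, Sales, 110000, Lagos
4, Bob, Engineering, 50000, Berlin


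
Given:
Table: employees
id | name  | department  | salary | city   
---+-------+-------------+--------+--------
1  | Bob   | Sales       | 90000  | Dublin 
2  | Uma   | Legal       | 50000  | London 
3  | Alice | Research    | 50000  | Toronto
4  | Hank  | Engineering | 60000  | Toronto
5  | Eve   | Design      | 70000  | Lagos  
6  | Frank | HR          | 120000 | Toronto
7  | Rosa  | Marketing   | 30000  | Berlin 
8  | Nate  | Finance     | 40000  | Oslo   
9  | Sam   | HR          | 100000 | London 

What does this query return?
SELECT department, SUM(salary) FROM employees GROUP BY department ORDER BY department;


Summing salary within each department:
  Design: 70000 = 70000
  Engineering: 60000 = 60000
  Finance: 40000 = 40000
  HR: 120000 + 100000 = 220000
  Legal: 50000 = 50000
  Marketing: 30000 = 30000
  Research: 50000 = 50000
  Sales: 90000 = 90000


8 groups:
Design, 70000
Engineering, 60000
Finance, 40000
HR, 220000
Legal, 50000
Marketing, 30000
Research, 50000
Sales, 90000


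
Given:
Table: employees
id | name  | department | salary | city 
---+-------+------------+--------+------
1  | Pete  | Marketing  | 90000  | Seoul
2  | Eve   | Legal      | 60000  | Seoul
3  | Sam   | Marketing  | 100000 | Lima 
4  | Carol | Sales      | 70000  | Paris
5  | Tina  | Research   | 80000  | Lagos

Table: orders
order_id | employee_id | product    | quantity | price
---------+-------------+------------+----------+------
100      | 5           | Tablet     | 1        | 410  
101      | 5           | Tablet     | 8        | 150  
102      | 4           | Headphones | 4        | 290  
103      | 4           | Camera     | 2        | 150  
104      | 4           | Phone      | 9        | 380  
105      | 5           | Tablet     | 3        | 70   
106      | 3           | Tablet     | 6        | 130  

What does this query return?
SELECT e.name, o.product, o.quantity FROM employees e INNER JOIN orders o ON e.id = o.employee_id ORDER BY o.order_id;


Joining employees.id = orders.employee_id:
  employee Tina (id=5) -> order Tablet
  employee Tina (id=5) -> order Tablet
  employee Carol (id=4) -> order Headphones
  employee Carol (id=4) -> order Camera
  employee Carol (id=4) -> order Phone
  employee Tina (id=5) -> order Tablet
  employee Sam (id=3) -> order Tablet


7 rows:
Tina, Tablet, 1
Tina, Tablet, 8
Carol, Headphones, 4
Carol, Camera, 2
Carol, Phone, 9
Tina, Tablet, 3
Sam, Tablet, 6


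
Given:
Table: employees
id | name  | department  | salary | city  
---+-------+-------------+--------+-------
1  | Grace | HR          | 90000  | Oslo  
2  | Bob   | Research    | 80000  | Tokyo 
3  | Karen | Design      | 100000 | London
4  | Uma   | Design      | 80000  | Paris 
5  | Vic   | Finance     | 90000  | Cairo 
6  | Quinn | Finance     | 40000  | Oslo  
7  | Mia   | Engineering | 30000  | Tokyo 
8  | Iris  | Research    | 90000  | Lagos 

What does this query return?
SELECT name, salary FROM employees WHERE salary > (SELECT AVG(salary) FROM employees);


Subquery: AVG(salary) = 75000.0
Filtering: salary > 75000.0
  Grace (90000) -> MATCH
  Bob (80000) -> MATCH
  Karen (100000) -> MATCH
  Uma (80000) -> MATCH
  Vic (90000) -> MATCH
  Iris (90000) -> MATCH


6 rows:
Grace, 90000
Bob, 80000
Karen, 100000
Uma, 80000
Vic, 90000
Iris, 90000


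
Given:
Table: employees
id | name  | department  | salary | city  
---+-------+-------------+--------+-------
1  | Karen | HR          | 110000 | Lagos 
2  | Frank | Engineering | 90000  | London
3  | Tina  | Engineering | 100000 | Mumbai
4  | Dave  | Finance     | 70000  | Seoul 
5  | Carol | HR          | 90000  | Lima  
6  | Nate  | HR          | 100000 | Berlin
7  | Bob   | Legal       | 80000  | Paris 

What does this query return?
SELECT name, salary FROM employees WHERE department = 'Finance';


Filtering: department = 'Finance'
Matching rows: 1

1 rows:
Dave, 70000


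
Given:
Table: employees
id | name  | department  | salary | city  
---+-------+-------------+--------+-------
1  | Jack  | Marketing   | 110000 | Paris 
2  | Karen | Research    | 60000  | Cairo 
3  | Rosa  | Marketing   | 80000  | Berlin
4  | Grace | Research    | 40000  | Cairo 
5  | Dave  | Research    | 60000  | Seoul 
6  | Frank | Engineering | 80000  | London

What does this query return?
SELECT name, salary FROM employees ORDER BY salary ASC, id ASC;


Sorting by salary ASC, then id ASC for ties

6 rows:
Grace, 40000
Karen, 60000
Dave, 60000
Rosa, 80000
Frank, 80000
Jack, 110000


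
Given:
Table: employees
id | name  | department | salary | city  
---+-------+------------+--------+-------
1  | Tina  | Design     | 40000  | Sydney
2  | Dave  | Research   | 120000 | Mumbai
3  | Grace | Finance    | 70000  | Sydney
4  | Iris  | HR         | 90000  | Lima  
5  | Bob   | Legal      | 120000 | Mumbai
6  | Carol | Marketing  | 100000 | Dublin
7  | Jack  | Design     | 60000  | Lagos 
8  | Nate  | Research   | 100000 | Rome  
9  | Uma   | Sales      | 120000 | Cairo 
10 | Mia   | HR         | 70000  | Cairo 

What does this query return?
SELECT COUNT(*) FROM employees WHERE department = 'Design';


Counting rows where department = 'Design'
  Tina -> MATCH
  Jack -> MATCH


2


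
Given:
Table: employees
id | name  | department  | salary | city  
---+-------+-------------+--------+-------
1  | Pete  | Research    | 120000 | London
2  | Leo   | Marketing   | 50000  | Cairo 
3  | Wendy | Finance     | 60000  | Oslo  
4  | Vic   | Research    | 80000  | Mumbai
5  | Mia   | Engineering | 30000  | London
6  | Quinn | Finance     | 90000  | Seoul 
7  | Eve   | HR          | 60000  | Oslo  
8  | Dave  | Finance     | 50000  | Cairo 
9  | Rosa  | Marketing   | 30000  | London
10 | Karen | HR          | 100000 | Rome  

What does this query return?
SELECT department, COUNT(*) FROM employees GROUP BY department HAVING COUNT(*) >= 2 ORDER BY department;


Groups with count >= 2:
  Finance: 3 -> PASS
  HR: 2 -> PASS
  Marketing: 2 -> PASS
  Research: 2 -> PASS
  Engineering: 1 -> filtered out


4 groups:
Finance, 3
HR, 2
Marketing, 2
Research, 2


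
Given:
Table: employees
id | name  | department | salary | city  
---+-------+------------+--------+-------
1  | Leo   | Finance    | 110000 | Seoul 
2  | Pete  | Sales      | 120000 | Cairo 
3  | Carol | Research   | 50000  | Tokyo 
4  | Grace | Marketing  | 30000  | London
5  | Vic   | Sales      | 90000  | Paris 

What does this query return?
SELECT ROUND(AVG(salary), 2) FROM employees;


SUM(salary) = 400000
COUNT = 5
ROUND(AVG, 2) = ROUND(400000 / 5, 2) = 80000.0

80000.0


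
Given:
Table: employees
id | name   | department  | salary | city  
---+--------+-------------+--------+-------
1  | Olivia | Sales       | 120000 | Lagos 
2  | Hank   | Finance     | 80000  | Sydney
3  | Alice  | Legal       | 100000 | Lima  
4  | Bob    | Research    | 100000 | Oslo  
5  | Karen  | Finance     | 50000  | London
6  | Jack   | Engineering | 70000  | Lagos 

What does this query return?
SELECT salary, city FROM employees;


Projecting columns: salary, city

6 rows:
120000, Lagos
80000, Sydney
100000, Lima
100000, Oslo
50000, London
70000, Lagos


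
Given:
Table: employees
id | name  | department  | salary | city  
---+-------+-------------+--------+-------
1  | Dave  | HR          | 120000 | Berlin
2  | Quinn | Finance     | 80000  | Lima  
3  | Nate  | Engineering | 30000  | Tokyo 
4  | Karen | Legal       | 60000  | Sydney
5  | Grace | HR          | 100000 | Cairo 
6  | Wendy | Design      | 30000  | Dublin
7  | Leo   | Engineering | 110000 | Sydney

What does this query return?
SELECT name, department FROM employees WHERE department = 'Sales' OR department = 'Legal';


Filtering: department = 'Sales' OR 'Legal'
Matching: 1 rows

1 rows:
Karen, Legal


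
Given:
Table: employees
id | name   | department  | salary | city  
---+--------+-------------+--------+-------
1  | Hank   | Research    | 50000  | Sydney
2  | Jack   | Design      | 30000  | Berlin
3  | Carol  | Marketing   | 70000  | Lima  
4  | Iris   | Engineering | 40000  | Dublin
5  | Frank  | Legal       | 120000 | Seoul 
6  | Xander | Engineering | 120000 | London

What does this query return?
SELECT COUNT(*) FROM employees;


COUNT(*) counts all rows

6


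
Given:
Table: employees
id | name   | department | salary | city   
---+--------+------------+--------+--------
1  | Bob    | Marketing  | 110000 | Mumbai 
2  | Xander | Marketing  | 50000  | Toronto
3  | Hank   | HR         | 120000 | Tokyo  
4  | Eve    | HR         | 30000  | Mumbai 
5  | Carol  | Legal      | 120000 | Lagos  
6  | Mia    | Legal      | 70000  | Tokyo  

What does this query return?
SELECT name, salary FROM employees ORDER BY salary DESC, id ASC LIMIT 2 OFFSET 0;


Sort by salary DESC (id ASC tiebreak), then skip 0 and take 2
Rows 1 through 2

2 rows:
Hank, 120000
Carol, 120000


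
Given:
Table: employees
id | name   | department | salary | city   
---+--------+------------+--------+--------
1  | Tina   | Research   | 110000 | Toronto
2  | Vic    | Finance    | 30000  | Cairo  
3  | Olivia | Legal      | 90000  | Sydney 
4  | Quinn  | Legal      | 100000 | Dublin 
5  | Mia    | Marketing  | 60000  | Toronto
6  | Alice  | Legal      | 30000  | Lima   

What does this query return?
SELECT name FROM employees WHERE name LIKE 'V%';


LIKE 'V%' matches names starting with 'V'
Matching: 1

1 rows:
Vic


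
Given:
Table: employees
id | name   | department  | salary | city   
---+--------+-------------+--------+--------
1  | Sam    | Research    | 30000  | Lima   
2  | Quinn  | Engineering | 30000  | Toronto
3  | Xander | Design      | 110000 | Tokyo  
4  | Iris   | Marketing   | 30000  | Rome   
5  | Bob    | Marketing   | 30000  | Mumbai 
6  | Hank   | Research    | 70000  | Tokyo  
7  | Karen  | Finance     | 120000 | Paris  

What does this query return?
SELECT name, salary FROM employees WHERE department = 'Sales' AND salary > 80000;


Filtering: department = 'Sales' AND salary > 80000
Matching: 0 rows

Empty result set (0 rows)


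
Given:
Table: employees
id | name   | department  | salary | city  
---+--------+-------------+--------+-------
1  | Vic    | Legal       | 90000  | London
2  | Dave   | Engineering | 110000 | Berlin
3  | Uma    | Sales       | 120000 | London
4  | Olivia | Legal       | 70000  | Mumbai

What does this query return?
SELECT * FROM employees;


SELECT * returns all 4 rows with all columns

4 rows:
1, Vic, Legal, 90000, London
2, Dave, Engineering, 110000, Berlin
3, Uma, Sales, 120000, London
4, Olivia, Legal, 70000, Mumbai


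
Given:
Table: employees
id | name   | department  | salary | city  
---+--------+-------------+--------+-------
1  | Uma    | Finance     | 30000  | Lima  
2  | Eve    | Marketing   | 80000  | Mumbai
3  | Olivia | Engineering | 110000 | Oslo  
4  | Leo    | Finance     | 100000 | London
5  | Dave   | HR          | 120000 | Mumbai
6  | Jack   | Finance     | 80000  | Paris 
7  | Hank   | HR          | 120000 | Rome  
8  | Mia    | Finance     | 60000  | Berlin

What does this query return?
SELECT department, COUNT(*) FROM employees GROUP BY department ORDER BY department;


Assigning each row to its department group:
  Uma -> Finance
  Eve -> Marketing
  Olivia -> Engineering
  Leo -> Finance
  Dave -> HR
  Jack -> Finance
  Hank -> HR
  Mia -> Finance


4 groups:
Engineering, 1
Finance, 4
HR, 2
Marketing, 1


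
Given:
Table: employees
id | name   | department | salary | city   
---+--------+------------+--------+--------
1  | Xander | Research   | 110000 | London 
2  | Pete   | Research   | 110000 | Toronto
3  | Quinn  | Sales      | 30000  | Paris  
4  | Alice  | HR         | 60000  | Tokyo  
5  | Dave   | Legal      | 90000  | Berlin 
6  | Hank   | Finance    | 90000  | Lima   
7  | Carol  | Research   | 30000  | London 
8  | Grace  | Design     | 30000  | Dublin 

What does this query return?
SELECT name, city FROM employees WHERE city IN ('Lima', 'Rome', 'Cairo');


Filtering: city IN ('Lima', 'Rome', 'Cairo')
Matching: 1 rows

1 rows:
Hank, Lima


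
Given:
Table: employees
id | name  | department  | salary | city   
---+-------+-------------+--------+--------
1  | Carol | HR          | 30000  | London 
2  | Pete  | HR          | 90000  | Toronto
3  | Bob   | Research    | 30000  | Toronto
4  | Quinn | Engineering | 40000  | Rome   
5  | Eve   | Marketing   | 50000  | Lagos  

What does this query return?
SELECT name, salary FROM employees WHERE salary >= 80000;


Filtering: salary >= 80000
Matching: 1 rows

1 rows:
Pete, 90000


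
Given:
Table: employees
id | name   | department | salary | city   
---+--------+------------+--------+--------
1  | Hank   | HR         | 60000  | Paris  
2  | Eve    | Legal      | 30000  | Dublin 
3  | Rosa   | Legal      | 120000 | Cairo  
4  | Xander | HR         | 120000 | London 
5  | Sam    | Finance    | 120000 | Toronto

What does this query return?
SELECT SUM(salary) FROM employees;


SUM(salary) = 60000 + 30000 + 120000 + 120000 + 120000 = 450000

450000


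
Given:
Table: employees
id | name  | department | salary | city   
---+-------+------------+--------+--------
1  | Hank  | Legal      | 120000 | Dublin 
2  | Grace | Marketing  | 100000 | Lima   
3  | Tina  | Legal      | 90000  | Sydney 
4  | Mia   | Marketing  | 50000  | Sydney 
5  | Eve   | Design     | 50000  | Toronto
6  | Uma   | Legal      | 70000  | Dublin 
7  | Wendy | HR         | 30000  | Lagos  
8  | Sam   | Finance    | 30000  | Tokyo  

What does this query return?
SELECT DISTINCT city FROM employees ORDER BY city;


All 'city' values (row order): Dublin, Lima, Sydney, Sydney, Toronto, Dublin, Lagos, Tokyo
Removing duplicates leaves 6 unique value(s).

6 values:
Dublin
Lagos
Lima
Sydney
Tokyo
Toronto


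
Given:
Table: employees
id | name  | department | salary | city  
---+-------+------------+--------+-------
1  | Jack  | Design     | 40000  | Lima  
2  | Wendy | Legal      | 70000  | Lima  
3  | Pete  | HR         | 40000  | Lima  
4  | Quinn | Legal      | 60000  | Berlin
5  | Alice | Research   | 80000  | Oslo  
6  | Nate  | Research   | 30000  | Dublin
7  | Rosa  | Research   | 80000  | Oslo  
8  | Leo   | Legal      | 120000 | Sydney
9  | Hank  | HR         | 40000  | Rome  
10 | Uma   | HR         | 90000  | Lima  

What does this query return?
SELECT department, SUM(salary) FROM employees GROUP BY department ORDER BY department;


Summing salary within each department:
  Design: 40000 = 40000
  HR: 40000 + 40000 + 90000 = 170000
  Legal: 70000 + 60000 + 120000 = 250000
  Research: 80000 + 30000 + 80000 = 190000


4 groups:
Design, 40000
HR, 170000
Legal, 250000
Research, 190000


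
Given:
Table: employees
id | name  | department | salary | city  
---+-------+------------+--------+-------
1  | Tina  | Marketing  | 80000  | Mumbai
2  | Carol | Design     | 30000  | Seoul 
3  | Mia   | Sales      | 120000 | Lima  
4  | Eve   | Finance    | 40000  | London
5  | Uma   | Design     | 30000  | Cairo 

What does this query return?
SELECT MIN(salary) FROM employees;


Salaries: 80000, 30000, 120000, 40000, 30000
MIN = 30000

30000


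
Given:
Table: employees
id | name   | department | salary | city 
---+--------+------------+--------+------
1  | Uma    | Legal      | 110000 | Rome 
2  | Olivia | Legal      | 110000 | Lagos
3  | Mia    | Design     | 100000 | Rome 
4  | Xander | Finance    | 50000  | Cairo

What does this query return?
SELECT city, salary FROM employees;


Projecting columns: city, salary

4 rows:
Rome, 110000
Lagos, 110000
Rome, 100000
Cairo, 50000


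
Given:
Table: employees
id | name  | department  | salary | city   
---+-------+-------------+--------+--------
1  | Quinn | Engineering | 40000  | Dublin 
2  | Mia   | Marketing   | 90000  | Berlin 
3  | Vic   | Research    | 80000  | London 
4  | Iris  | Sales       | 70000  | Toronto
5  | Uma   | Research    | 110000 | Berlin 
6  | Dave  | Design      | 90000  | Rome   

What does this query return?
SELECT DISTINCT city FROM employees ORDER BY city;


All 'city' values (row order): Dublin, Berlin, London, Toronto, Berlin, Rome
Removing duplicates leaves 5 unique value(s).

5 values:
Berlin
Dublin
London
Rome
Toronto


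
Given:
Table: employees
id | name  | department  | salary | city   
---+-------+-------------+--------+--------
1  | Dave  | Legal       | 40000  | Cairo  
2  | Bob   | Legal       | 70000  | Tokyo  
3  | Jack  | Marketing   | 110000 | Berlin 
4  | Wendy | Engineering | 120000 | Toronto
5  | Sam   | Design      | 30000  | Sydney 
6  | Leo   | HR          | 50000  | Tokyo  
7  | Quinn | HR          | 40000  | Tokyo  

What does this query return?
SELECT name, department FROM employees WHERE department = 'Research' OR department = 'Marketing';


Filtering: department = 'Research' OR 'Marketing'
Matching: 1 rows

1 rows:
Jack, Marketing


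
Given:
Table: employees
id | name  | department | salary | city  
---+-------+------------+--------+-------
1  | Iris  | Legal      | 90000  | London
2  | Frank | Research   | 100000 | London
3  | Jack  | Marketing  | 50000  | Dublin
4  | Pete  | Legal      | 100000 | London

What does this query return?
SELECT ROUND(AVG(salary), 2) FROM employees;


SUM(salary) = 340000
COUNT = 4
ROUND(AVG, 2) = ROUND(340000 / 4, 2) = 85000.0

85000.0


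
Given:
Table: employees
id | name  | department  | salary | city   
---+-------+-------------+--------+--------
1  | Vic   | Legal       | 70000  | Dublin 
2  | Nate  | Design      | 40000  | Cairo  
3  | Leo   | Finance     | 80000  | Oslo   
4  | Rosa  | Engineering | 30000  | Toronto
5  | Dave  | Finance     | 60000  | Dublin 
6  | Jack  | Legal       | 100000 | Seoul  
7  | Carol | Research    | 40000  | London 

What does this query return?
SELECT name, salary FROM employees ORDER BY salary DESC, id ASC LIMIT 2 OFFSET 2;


Sort by salary DESC (id ASC tiebreak), then skip 2 and take 2
Rows 3 through 4

2 rows:
Vic, 70000
Dave, 60000


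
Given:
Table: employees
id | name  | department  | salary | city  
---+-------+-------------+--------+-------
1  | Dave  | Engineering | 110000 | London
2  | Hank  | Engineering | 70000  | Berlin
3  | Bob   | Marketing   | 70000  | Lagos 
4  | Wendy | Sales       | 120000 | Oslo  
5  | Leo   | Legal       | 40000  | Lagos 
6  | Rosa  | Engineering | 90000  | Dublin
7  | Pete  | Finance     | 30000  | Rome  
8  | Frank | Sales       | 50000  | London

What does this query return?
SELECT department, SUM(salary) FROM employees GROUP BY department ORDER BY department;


Summing salary within each department:
  Engineering: 110000 + 70000 + 90000 = 270000
  Finance: 30000 = 30000
  Legal: 40000 = 40000
  Marketing: 70000 = 70000
  Sales: 120000 + 50000 = 170000


5 groups:
Engineering, 270000
Finance, 30000
Legal, 40000
Marketing, 70000
Sales, 170000


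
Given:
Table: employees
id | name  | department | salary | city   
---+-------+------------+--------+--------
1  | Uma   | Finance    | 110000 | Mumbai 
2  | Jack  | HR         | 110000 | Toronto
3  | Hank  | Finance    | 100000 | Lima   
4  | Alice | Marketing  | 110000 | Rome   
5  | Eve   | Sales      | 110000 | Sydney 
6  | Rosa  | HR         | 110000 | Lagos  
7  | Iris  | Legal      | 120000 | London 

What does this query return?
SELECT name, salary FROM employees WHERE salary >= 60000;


Filtering: salary >= 60000
Matching: 7 rows

7 rows:
Uma, 110000
Jack, 110000
Hank, 100000
Alice, 110000
Eve, 110000
Rosa, 110000
Iris, 120000


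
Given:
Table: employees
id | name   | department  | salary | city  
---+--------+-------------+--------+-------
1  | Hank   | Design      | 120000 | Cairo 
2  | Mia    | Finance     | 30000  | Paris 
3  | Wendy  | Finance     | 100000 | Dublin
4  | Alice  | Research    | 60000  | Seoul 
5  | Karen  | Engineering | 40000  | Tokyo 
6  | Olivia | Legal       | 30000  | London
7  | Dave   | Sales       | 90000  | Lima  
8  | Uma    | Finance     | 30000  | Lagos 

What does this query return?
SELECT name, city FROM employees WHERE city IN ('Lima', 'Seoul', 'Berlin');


Filtering: city IN ('Lima', 'Seoul', 'Berlin')
Matching: 2 rows

2 rows:
Alice, Seoul
Dave, Lima


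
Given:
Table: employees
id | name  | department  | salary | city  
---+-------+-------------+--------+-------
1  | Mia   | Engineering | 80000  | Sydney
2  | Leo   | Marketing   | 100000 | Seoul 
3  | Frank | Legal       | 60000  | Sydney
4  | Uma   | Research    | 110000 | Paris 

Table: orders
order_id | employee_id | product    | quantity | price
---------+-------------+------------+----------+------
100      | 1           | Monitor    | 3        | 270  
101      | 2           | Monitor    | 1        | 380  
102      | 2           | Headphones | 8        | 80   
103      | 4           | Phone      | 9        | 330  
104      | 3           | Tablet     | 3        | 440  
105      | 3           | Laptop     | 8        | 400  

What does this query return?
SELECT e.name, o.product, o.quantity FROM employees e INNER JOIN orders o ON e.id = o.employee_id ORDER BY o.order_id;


Joining employees.id = orders.employee_id:
  employee Mia (id=1) -> order Monitor
  employee Leo (id=2) -> order Monitor
  employee Leo (id=2) -> order Headphones
  employee Uma (id=4) -> order Phone
  employee Frank (id=3) -> order Tablet
  employee Frank (id=3) -> order Laptop


6 rows:
Mia, Monitor, 3
Leo, Monitor, 1
Leo, Headphones, 8
Uma, Phone, 9
Frank, Tablet, 3
Frank, Laptop, 8


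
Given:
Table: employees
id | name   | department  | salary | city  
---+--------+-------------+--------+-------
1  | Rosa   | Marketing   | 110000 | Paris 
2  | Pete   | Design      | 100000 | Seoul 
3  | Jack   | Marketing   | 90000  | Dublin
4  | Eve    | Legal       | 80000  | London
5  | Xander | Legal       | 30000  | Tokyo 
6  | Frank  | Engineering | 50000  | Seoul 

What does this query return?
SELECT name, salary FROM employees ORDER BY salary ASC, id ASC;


Sorting by salary ASC, then id ASC for ties

6 rows:
Xander, 30000
Frank, 50000
Eve, 80000
Jack, 90000
Pete, 100000
Rosa, 110000


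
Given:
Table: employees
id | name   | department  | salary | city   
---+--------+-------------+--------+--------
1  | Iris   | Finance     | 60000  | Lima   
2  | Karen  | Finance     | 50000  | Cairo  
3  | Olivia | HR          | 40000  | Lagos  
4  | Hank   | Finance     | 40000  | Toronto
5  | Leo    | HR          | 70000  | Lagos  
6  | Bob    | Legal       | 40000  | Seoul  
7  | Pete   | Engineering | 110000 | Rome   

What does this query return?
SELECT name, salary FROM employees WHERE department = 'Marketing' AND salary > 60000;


Filtering: department = 'Marketing' AND salary > 60000
Matching: 0 rows

Empty result set (0 rows)


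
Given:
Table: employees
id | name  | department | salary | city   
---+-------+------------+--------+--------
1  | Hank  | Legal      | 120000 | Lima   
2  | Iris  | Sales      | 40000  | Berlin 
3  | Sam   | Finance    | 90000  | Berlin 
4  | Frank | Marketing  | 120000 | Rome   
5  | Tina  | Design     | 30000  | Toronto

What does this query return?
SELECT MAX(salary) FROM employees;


Salaries: 120000, 40000, 90000, 120000, 30000
MAX = 120000

120000


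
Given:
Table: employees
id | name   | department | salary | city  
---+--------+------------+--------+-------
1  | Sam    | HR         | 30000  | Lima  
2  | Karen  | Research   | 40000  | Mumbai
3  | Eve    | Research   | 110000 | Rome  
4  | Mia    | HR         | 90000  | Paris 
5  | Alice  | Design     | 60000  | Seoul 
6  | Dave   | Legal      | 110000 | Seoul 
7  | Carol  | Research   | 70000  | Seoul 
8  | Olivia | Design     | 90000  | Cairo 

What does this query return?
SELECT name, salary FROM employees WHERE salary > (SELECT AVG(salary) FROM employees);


Subquery: AVG(salary) = 75000.0
Filtering: salary > 75000.0
  Eve (110000) -> MATCH
  Mia (90000) -> MATCH
  Dave (110000) -> MATCH
  Olivia (90000) -> MATCH


4 rows:
Eve, 110000
Mia, 90000
Dave, 110000
Olivia, 90000


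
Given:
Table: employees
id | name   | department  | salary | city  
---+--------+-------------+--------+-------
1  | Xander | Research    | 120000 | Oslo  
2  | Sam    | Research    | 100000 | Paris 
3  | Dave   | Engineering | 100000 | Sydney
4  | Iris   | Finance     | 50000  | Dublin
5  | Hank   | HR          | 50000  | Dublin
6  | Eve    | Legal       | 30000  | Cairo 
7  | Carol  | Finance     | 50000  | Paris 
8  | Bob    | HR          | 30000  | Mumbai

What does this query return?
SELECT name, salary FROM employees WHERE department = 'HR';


Filtering: department = 'HR'
Matching rows: 2

2 rows:
Hank, 50000
Bob, 30000


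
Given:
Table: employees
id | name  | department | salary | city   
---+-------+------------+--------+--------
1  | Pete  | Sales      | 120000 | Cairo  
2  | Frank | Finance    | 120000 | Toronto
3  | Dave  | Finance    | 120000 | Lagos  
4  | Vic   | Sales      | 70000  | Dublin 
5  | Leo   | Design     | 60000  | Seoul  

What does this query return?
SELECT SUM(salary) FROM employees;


SUM(salary) = 120000 + 120000 + 120000 + 70000 + 60000 = 490000

490000


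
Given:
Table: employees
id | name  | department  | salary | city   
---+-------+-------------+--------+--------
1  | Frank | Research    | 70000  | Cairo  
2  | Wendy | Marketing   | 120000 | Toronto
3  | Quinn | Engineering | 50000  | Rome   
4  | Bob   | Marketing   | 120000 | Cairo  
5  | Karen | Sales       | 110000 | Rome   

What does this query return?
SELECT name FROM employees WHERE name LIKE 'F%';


LIKE 'F%' matches names starting with 'F'
Matching: 1

1 rows:
Frank


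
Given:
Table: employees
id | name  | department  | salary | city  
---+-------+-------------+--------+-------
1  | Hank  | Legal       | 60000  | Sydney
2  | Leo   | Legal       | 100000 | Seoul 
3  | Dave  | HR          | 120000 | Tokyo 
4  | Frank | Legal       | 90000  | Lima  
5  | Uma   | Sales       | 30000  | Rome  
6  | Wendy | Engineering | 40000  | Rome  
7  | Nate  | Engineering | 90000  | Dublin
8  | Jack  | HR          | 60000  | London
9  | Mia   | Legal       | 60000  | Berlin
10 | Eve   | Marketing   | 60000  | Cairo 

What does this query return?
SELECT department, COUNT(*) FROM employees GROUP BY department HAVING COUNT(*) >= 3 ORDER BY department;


Groups with count >= 3:
  Legal: 4 -> PASS
  Engineering: 2 -> filtered out
  HR: 2 -> filtered out
  Marketing: 1 -> filtered out
  Sales: 1 -> filtered out


1 groups:
Legal, 4


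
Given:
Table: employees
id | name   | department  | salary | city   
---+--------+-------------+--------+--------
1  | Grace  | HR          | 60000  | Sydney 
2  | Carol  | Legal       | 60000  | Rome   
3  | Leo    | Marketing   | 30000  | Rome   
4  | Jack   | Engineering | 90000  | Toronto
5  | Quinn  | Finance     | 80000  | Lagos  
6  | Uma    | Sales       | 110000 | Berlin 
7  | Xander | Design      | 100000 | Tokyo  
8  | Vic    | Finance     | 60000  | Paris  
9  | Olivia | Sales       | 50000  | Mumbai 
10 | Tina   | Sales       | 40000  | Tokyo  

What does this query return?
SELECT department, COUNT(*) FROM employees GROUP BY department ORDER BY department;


Assigning each row to its department group:
  Grace -> HR
  Carol -> Legal
  Leo -> Marketing
  Jack -> Engineering
  Quinn -> Finance
  Uma -> Sales
  Xander -> Design
  Vic -> Finance
  Olivia -> Sales
  Tina -> Sales


7 groups:
Design, 1
Engineering, 1
Finance, 2
HR, 1
Legal, 1
Marketing, 1
Sales, 3


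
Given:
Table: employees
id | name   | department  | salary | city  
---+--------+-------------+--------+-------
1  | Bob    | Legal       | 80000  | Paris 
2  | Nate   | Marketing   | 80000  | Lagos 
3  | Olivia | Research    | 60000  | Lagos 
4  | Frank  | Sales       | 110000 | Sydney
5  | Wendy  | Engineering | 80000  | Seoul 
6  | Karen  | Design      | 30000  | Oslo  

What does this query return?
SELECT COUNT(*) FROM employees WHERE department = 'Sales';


Counting rows where department = 'Sales'
  Frank -> MATCH


1


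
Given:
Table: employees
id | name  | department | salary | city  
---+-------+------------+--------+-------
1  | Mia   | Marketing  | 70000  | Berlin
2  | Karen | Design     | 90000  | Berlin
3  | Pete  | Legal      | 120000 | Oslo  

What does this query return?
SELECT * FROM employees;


SELECT * returns all 3 rows with all columns

3 rows:
1, Mia, Marketing, 70000, Berlin
2, Karen, Design, 90000, Berlin
3, Pete, Legal, 120000, Oslo


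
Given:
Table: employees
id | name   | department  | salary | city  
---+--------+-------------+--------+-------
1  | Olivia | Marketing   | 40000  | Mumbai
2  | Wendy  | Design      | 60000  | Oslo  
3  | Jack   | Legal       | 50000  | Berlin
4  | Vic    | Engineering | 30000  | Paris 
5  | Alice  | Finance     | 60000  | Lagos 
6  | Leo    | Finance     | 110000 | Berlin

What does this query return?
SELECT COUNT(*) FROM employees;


COUNT(*) counts all rows

6


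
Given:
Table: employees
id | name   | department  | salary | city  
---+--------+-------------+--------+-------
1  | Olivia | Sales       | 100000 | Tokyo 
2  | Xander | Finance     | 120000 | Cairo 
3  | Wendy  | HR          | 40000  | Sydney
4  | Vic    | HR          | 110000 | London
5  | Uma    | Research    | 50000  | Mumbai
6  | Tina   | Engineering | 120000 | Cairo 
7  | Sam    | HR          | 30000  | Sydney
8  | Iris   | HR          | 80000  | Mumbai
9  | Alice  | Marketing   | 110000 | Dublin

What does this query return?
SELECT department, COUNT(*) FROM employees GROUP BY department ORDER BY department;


Assigning each row to its department group:
  Olivia -> Sales
  Xander -> Finance
  Wendy -> HR
  Vic -> HR
  Uma -> Research
  Tina -> Engineering
  Sam -> HR
  Iris -> HR
  Alice -> Marketing


6 groups:
Engineering, 1
Finance, 1
HR, 4
Marketing, 1
Research, 1
Sales, 1


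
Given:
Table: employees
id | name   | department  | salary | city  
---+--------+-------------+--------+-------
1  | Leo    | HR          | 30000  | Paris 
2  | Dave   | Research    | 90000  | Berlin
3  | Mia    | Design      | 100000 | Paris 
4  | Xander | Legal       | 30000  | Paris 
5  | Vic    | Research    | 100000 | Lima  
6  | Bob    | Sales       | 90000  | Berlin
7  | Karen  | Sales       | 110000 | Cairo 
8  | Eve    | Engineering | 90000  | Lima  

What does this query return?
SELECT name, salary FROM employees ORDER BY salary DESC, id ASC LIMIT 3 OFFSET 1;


Sort by salary DESC (id ASC tiebreak), then skip 1 and take 3
Rows 2 through 4

3 rows:
Mia, 100000
Vic, 100000
Dave, 90000


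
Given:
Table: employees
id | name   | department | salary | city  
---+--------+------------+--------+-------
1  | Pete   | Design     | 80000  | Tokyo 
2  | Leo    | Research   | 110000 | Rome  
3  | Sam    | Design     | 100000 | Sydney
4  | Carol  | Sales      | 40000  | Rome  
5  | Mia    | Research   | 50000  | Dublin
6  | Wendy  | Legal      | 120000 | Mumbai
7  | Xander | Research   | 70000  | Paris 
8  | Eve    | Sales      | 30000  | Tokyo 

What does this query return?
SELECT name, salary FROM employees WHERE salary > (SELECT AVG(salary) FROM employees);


Subquery: AVG(salary) = 75000.0
Filtering: salary > 75000.0
  Pete (80000) -> MATCH
  Leo (110000) -> MATCH
  Sam (100000) -> MATCH
  Wendy (120000) -> MATCH


4 rows:
Pete, 80000
Leo, 110000
Sam, 100000
Wendy, 120000


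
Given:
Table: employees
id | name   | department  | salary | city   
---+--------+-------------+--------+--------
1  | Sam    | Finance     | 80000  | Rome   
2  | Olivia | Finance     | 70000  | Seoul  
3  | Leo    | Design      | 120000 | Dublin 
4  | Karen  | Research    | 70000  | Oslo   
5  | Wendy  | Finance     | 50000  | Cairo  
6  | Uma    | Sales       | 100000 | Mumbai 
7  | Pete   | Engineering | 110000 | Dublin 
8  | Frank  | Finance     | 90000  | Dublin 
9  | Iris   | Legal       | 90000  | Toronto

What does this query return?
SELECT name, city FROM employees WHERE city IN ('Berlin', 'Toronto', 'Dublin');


Filtering: city IN ('Berlin', 'Toronto', 'Dublin')
Matching: 4 rows

4 rows:
Leo, Dublin
Pete, Dublin
Frank, Dublin
Iris, Toronto


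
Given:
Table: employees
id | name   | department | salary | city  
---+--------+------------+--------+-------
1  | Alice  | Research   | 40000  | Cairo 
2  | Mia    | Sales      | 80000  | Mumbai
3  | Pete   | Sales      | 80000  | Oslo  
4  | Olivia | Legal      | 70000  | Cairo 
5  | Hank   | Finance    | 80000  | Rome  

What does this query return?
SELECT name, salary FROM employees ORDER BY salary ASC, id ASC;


Sorting by salary ASC, then id ASC for ties

5 rows:
Alice, 40000
Olivia, 70000
Mia, 80000
Pete, 80000
Hank, 80000


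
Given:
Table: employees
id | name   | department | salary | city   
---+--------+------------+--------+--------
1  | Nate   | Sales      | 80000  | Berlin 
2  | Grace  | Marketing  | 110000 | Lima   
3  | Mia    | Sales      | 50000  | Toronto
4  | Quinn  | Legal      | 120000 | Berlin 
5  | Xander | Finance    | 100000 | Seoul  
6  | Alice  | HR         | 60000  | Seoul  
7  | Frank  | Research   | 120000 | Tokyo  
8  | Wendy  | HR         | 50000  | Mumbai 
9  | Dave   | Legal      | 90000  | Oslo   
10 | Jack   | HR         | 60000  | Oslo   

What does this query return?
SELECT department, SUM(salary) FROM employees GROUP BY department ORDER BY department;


Summing salary within each department:
  Finance: 100000 = 100000
  HR: 60000 + 50000 + 60000 = 170000
  Legal: 120000 + 90000 = 210000
  Marketing: 110000 = 110000
  Research: 120000 = 120000
  Sales: 80000 + 50000 = 130000


6 groups:
Finance, 100000
HR, 170000
Legal, 210000
Marketing, 110000
Research, 120000
Sales, 130000
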